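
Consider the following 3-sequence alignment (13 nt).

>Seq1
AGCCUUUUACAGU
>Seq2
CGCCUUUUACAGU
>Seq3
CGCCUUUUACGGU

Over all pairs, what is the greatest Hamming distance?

Pairwise Hamming distances:
  Seq1 vs Seq2: 1
  Seq1 vs Seq3: 2
  Seq2 vs Seq3: 1
The largest is 2, between Seq1 and Seq3.

2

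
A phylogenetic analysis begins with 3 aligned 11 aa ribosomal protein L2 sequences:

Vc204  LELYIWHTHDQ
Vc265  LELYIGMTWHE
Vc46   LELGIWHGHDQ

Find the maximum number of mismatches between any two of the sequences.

7

Pairwise Hamming distances:
  Vc204 vs Vc265: 5
  Vc204 vs Vc46: 2
  Vc265 vs Vc46: 7
The largest is 7, between Vc265 and Vc46.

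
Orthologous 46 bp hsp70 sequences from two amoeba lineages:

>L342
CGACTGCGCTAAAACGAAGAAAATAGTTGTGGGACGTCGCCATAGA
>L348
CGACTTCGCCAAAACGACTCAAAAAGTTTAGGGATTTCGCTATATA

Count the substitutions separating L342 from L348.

12

Mismatches occur at site 6 (G↔T), site 10 (T↔C), site 18 (A↔C), site 19 (G↔T), site 20 (A↔C), site 24 (T↔A), site 29 (G↔T), site 30 (T↔A), site 35 (C↔T), site 36 (G↔T), site 41 (C↔T), site 45 (G↔T).
That gives 12 mismatches out of 46 aligned sites, so the Hamming distance is 12.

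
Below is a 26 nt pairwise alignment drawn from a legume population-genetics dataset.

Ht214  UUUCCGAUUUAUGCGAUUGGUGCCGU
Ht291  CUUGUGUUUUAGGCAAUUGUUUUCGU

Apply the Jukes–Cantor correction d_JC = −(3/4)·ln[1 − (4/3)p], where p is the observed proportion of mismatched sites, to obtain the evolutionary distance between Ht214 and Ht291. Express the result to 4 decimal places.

0.4643

Differing sites — 1:U/C; 4:C/G; 5:C/U; 7:A/U; 12:U/G; 15:G/A; 20:G/U; 22:G/U; 23:C/U.
p = 9/26 = 0.346154.
d = −0.75 · ln(1 − (4/3)·0.346154) = −0.75 · ln(0.538461) = −0.75 · (-0.619040) = 0.4643.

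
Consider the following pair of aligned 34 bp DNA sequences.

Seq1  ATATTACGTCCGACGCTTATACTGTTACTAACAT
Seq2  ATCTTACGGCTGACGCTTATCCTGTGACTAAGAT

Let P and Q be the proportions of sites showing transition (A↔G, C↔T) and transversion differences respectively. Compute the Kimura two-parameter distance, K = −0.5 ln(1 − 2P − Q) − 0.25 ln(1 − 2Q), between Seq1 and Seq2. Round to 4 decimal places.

0.2023

The sequences differ at positions 3 (A/C, transversion), 9 (T/G, transversion), 11 (C/T, transition), 21 (A/C, transversion), 26 (T/G, transversion), 32 (C/G, transversion).
Of the 6 differences, 1 transition and 5 transversions over 34 sites: P = 1/34 = 0.029412, Q = 5/34 = 0.147059.
d = −0.5·ln(0.794117) − 0.25·ln(0.705882) = −0.5·(-0.230524) − 0.25·(-0.348307) = 0.2023.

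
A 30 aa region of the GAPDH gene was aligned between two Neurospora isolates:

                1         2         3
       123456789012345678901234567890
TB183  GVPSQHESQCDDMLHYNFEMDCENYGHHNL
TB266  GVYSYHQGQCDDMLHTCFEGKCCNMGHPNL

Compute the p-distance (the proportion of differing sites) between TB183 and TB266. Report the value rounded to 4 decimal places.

0.3667

The sequences differ at positions 3 (P/Y), 5 (Q/Y), 7 (E/Q), 8 (S/G), 16 (Y/T), 17 (N/C), 20 (M/G), 21 (D/K), 23 (E/C), 25 (Y/M), 28 (H/P).
There are 11 differences over 30 sites, so p = 11/30 = 0.3667.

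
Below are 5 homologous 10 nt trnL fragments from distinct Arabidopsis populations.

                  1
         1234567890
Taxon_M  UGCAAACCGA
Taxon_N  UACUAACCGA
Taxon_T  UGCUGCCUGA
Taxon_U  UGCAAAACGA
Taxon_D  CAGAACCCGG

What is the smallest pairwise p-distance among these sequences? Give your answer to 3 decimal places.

0.100

Pairwise Hamming distances:
  Taxon_M vs Taxon_N: 2
  Taxon_M vs Taxon_T: 4
  Taxon_M vs Taxon_U: 1
  Taxon_M vs Taxon_D: 5
  Taxon_N vs Taxon_T: 4
  Taxon_N vs Taxon_U: 3
  Taxon_N vs Taxon_D: 5
  Taxon_T vs Taxon_U: 5
  Taxon_T vs Taxon_D: 7
  Taxon_U vs Taxon_D: 6
The smallest is 1 mismatch, between Taxon_M and Taxon_U; p = 1/10 = 0.100.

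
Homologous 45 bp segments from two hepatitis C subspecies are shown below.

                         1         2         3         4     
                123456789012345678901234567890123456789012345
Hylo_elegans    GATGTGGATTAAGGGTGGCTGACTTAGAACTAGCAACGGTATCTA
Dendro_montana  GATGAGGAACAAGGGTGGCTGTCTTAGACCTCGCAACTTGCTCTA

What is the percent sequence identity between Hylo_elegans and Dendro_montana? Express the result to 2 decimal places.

77.78%

Differing sites — 5:T/A; 9:T/A; 10:T/C; 22:A/T; 29:A/C; 32:A/C; 38:G/T; 39:G/T; 40:T/G; 41:A/C.
35 of the 45 sites match, so the percent identity is 35/45 × 100 = 77.78%.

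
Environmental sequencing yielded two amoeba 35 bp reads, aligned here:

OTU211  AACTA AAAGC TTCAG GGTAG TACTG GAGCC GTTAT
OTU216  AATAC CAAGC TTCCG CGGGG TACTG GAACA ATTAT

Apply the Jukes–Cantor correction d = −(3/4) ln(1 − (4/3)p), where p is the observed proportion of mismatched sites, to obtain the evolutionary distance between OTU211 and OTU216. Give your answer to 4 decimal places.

Differing sites — 3:C/T; 4:T/A; 5:A/C; 6:A/C; 14:A/C; 16:G/C; 18:T/G; 19:A/G; 28:G/A; 30:C/A; 31:G/A.
p = 11/35 = 0.314286.
d = −0.75 · ln(1 − (4/3)·0.314286) = −0.75 · ln(0.580952) = −0.75 · (-0.543087) = 0.4073.

0.4073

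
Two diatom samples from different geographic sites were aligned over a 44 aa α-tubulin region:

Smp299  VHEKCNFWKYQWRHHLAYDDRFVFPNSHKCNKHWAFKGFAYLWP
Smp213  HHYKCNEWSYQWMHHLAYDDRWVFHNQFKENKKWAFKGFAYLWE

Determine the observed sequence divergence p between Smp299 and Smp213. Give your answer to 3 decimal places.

Mismatches occur at site 1 (V/H), site 3 (E/Y), site 7 (F/E), site 9 (K/S), site 13 (R/M), site 22 (F/W), site 25 (P/H), site 27 (S/Q), site 28 (H/F), site 30 (C/E), site 33 (H/K), site 44 (P/E).
There are 12 differences over 44 sites, so p = 12/44 = 0.273.

0.273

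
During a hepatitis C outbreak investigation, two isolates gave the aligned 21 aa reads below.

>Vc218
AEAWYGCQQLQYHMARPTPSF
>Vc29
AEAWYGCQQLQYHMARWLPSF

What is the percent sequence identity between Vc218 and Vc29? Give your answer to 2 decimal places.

90.48%

The sequences differ at positions 17 (P/W), 18 (T/L).
19 of the 21 sites match, so the percent identity is 19/21 × 100 = 90.48%.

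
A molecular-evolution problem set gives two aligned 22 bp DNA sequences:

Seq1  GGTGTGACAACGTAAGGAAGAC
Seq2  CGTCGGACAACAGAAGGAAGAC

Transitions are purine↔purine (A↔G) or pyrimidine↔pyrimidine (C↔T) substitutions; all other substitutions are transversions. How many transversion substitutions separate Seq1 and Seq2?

4

Mismatches occur at site 1 (G→C, transversion), site 4 (G→C, transversion), site 5 (T→G, transversion), site 12 (G→A, transition), site 13 (T→G, transversion).
Of the 5 differences, 1 transition and 4 transversions, so the answer is 4.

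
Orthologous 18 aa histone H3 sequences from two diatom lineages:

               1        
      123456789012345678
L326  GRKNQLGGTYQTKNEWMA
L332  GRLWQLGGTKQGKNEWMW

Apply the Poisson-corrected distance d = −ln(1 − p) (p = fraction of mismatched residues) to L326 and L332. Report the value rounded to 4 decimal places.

Mismatches occur at site 3 (K↔L), site 4 (N↔W), site 10 (Y↔K), site 12 (T↔G), site 18 (A↔W).
p = 5/18 = 0.277778.
d = −ln(1 − 0.277778) = −ln(0.722222) = 0.3254.

0.3254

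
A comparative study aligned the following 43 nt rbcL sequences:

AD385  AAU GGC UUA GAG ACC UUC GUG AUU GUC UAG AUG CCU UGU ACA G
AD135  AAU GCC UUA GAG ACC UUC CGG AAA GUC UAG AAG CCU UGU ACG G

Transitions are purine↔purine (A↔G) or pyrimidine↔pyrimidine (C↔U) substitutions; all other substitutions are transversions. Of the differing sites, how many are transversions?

Mismatches occur at site 5 (G→C, transversion), site 19 (G→C, transversion), site 20 (U→G, transversion), site 23 (U→A, transversion), site 24 (U→A, transversion), site 32 (U→A, transversion), site 42 (A→G, transition).
Of the 7 differences, 1 transition and 6 transversions, so the answer is 6.

6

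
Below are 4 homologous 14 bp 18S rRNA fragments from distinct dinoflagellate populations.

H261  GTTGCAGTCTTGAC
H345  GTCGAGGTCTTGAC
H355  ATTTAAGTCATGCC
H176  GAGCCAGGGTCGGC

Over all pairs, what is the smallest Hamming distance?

Pairwise Hamming distances:
  H261 vs H345: 3
  H261 vs H355: 5
  H261 vs H176: 7
  H345 vs H355: 6
  H345 vs H176: 9
  H355 vs H176: 10
The smallest is 3, between H261 and H345.

3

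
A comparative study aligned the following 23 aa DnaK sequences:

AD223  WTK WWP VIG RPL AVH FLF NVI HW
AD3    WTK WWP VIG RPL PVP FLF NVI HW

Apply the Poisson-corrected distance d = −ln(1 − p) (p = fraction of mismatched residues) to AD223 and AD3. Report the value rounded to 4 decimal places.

0.0910

The sequences differ at positions 13 (A/P), 15 (H/P).
p = 2/23 = 0.086957.
d = −ln(1 − 0.086957) = −ln(0.913043) = 0.0910.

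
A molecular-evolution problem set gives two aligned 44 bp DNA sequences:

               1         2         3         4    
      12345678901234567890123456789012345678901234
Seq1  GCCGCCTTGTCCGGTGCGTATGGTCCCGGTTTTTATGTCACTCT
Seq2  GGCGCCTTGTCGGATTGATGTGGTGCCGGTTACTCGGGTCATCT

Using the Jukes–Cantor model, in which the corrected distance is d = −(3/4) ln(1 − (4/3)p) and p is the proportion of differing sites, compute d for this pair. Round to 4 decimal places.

Mismatches occur at site 2 (C↔G), site 12 (C↔G), site 14 (G↔A), site 16 (G↔T), site 17 (C↔G), site 18 (G↔A), site 20 (A↔G), site 25 (C↔G), site 32 (T↔A), site 33 (T↔C), site 35 (A↔C), site 36 (T↔G), site 38 (T↔G), site 39 (C↔T), site 40 (A↔C), site 41 (C↔A).
p = 16/44 = 0.363636.
d = −0.75 · ln(1 − (4/3)·0.363636) = −0.75 · ln(0.515152) = −0.75 · (-0.663293) = 0.4975.

0.4975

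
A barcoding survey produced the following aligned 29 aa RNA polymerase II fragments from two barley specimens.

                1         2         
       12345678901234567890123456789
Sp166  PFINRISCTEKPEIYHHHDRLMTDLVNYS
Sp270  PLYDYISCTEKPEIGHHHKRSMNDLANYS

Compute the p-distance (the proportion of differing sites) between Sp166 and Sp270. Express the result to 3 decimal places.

Mismatches occur at site 2 (F↔L), site 3 (I↔Y), site 4 (N↔D), site 5 (R↔Y), site 15 (Y↔G), site 19 (D↔K), site 21 (L↔S), site 23 (T↔N), site 26 (V↔A).
There are 9 differences over 29 sites, so p = 9/29 = 0.310.

0.310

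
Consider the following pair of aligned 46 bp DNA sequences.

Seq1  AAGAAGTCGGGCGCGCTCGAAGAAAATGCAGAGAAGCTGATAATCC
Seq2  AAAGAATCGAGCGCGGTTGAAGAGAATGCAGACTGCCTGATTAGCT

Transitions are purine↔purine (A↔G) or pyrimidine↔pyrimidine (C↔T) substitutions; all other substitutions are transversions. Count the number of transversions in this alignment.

6

Differing sites — 3:G/A (Ti); 4:A/G (Ti); 6:G/A (Ti); 10:G/A (Ti); 16:C/G (Tv); 18:C/T (Ti); 24:A/G (Ti); 33:G/C (Tv); 34:A/T (Tv); 35:A/G (Ti); 36:G/C (Tv); 42:A/T (Tv); 44:T/G (Tv); 46:C/T (Ti).
Of the 14 differences, 8 transitions and 6 transversions, so the answer is 6.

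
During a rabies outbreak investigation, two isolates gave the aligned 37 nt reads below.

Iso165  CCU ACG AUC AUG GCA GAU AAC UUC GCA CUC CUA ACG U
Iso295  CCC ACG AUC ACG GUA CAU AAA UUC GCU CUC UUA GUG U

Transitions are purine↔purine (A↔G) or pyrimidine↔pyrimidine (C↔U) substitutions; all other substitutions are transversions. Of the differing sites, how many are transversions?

3

Mismatches occur at site 3 (U→C, transition), site 11 (U→C, transition), site 14 (C→U, transition), site 16 (G→C, transversion), site 21 (C→A, transversion), site 27 (A→U, transversion), site 31 (C→U, transition), site 34 (A→G, transition), site 35 (C→U, transition).
Of the 9 differences, 6 transitions and 3 transversions, so the answer is 3.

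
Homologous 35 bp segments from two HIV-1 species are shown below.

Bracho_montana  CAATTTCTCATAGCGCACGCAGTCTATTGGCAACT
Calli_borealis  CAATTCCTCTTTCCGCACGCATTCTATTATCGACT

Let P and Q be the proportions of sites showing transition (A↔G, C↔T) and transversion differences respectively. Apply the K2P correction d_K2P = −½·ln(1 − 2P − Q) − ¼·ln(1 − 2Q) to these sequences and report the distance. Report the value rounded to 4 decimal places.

0.2728

Differing sites — 6:T/C (Ti); 10:A/T (Tv); 12:A/T (Tv); 13:G/C (Tv); 22:G/T (Tv); 29:G/A (Ti); 30:G/T (Tv); 32:A/G (Ti).
Of the 8 differences, 3 transitions and 5 transversions over 35 sites: P = 3/35 = 0.085714, Q = 5/35 = 0.142857.
d = −0.5·ln(0.685715) − 0.25·ln(0.714286) = −0.5·(-0.377293) − 0.25·(-0.336472) = 0.2728.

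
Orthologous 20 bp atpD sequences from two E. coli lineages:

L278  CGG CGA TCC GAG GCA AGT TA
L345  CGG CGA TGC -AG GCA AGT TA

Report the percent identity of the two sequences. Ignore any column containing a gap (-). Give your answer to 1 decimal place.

Excluding the 1 gap column leaves 19 comparable sites.
Differing sites — 8:C/G.
18 of the 19 comparable sites match, so the percent identity is 18/19 × 100 = 94.7%.

94.7%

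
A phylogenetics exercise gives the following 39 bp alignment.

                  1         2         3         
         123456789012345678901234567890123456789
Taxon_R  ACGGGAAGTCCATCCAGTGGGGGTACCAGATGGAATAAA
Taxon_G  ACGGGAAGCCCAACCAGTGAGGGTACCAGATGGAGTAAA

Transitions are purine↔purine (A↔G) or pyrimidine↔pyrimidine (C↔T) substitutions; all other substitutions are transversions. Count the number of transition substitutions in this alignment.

The sequences differ at positions 9 (T/C, transition), 13 (T/A, transversion), 20 (G/A, transition), 35 (A/G, transition).
Of the 4 differences, 3 transitions and 1 transversion, so the answer is 3.

3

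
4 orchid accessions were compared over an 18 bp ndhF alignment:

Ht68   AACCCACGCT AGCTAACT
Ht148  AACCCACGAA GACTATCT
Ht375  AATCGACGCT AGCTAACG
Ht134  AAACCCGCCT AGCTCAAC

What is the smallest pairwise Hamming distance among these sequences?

Pairwise Hamming distances:
  Ht68 vs Ht148: 5
  Ht68 vs Ht375: 3
  Ht68 vs Ht134: 7
  Ht148 vs Ht375: 8
  Ht148 vs Ht134: 12
  Ht375 vs Ht134: 8
The smallest is 3, between Ht68 and Ht375.

3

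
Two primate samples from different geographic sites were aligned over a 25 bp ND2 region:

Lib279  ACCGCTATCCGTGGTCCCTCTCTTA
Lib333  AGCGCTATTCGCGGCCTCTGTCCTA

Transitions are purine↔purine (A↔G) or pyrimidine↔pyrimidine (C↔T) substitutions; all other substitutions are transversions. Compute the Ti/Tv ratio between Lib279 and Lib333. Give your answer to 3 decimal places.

The sequences differ at positions 2 (C/G, transversion), 9 (C/T, transition), 12 (T/C, transition), 15 (T/C, transition), 17 (C/T, transition), 20 (C/G, transversion), 23 (T/C, transition).
Of the 7 differences, 5 transitions and 2 transversions, so Ti/Tv = 5/2 = 2.500.

2.500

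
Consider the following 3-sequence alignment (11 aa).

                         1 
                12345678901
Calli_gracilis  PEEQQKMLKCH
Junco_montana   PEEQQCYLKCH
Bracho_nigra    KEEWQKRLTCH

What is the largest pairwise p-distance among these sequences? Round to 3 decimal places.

0.455

Pairwise Hamming distances:
  Calli_gracilis vs Junco_montana: 2
  Calli_gracilis vs Bracho_nigra: 4
  Junco_montana vs Bracho_nigra: 5
The largest is 5 mismatches, between Junco_montana and Bracho_nigra; p = 5/11 = 0.455.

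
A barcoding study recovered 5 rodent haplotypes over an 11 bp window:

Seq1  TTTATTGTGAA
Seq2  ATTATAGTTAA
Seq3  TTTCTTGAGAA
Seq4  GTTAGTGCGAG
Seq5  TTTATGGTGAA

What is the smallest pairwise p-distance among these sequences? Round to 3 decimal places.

Pairwise Hamming distances:
  Seq1 vs Seq2: 3
  Seq1 vs Seq3: 2
  Seq1 vs Seq4: 4
  Seq1 vs Seq5: 1
  Seq2 vs Seq3: 5
  Seq2 vs Seq4: 6
  Seq2 vs Seq5: 3
  Seq3 vs Seq4: 5
  Seq3 vs Seq5: 3
  Seq4 vs Seq5: 5
The smallest is 1 mismatch, between Seq1 and Seq5; p = 1/11 = 0.091.

0.091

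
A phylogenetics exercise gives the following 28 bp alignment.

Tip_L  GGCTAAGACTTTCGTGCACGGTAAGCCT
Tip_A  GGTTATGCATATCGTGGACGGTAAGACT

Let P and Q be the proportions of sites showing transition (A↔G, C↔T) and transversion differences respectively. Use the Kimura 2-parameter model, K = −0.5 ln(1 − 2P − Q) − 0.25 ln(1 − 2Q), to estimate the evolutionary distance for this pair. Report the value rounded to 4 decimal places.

0.3081

The sequences differ at positions 3 (C/T, transition), 6 (A/T, transversion), 8 (A/C, transversion), 9 (C/A, transversion), 11 (T/A, transversion), 17 (C/G, transversion), 26 (C/A, transversion).
Of the 7 differences, 1 transition and 6 transversions over 28 sites: P = 1/28 = 0.035714, Q = 6/28 = 0.214286.
d = −0.5·ln(0.714286) − 0.25·ln(0.571428) = −0.5·(-0.336472) − 0.25·(-0.559617) = 0.3081.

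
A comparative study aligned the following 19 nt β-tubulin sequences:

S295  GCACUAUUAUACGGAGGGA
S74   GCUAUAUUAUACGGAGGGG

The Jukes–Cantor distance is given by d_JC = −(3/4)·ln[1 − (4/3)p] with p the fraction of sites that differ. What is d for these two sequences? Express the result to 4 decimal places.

0.1773

Differing sites — 3:A/U; 4:C/A; 19:A/G.
p = 3/19 = 0.157895.
d = −0.75 · ln(1 − (4/3)·0.157895) = −0.75 · ln(0.789473) = −0.75 · (-0.236390) = 0.1773.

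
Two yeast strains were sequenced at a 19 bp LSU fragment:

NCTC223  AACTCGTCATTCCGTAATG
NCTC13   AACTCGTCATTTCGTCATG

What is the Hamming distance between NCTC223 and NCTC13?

2

The sequences differ at positions 12 (C/T), 16 (A/C).
That gives 2 mismatches out of 19 aligned sites, so the Hamming distance is 2.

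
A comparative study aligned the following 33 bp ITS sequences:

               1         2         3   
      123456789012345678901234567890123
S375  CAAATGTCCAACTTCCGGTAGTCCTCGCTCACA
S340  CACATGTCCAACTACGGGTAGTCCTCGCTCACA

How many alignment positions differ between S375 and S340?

3

The sequences differ at positions 3 (A/C), 14 (T/A), 16 (C/G).
That gives 3 mismatches out of 33 aligned sites, so the Hamming distance is 3.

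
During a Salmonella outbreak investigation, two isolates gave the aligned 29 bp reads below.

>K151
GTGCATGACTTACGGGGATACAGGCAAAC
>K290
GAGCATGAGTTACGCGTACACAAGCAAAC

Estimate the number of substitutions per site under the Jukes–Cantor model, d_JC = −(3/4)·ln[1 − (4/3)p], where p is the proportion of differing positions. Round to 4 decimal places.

0.2421

The sequences differ at positions 2 (T/A), 9 (C/G), 15 (G/C), 17 (G/T), 19 (T/C), 23 (G/A).
p = 6/29 = 0.206897.
d = −0.75 · ln(1 − (4/3)·0.206897) = −0.75 · ln(0.724137) = −0.75 · (-0.322775) = 0.2421.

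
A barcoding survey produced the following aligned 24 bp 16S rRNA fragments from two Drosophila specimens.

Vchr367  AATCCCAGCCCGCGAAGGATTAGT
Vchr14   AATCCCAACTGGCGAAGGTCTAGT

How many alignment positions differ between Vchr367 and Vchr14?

5

Mismatches occur at site 8 (G/A), site 10 (C/T), site 11 (C/G), site 19 (A/T), site 20 (T/C).
That gives 5 mismatches out of 24 aligned sites, so the Hamming distance is 5.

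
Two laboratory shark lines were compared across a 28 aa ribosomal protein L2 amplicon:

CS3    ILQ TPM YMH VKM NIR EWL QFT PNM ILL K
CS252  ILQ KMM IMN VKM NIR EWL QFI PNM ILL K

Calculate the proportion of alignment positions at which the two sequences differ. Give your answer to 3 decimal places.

Differing sites — 4:T/K; 5:P/M; 7:Y/I; 9:H/N; 21:T/I.
There are 5 differences over 28 sites, so p = 5/28 = 0.179.

0.179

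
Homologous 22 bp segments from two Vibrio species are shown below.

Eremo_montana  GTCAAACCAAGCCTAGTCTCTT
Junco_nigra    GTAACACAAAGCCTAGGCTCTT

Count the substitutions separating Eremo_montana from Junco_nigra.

The sequences differ at positions 3 (C/A), 5 (A/C), 8 (C/A), 17 (T/G).
That gives 4 mismatches out of 22 aligned sites, so the Hamming distance is 4.

4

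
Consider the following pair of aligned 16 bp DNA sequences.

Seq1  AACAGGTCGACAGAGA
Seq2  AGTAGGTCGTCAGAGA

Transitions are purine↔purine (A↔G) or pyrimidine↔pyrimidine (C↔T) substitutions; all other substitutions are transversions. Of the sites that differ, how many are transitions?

2

The sequences differ at positions 2 (A/G, transition), 3 (C/T, transition), 10 (A/T, transversion).
Of the 3 differences, 2 transitions and 1 transversion, so the answer is 2.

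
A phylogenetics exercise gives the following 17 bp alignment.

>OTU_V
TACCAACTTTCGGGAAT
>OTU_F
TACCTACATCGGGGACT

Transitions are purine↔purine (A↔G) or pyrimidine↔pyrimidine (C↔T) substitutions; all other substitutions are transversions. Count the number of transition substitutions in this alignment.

1

The sequences differ at positions 5 (A/T, transversion), 8 (T/A, transversion), 10 (T/C, transition), 11 (C/G, transversion), 16 (A/C, transversion).
Of the 5 differences, 1 transition and 4 transversions, so the answer is 1.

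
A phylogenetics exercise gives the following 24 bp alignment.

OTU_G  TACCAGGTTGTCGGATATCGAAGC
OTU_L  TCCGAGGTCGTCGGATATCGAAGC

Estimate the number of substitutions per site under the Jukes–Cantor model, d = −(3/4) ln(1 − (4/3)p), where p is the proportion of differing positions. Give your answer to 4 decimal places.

0.1367

Differing sites — 2:A/C; 4:C/G; 9:T/C.
p = 3/24 = 0.125000.
d = −0.75 · ln(1 − (4/3)·0.125000) = −0.75 · ln(0.833333) = −0.75 · (-0.182322) = 0.1367.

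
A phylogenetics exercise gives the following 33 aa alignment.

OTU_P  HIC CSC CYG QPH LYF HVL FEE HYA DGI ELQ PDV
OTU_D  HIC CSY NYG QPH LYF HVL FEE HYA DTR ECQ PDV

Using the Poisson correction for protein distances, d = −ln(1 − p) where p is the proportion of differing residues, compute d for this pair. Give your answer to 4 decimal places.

Mismatches occur at site 6 (C→Y), site 7 (C→N), site 26 (G→T), site 27 (I→R), site 29 (L→C).
p = 5/33 = 0.151515.
d = −ln(1 − 0.151515) = −ln(0.848485) = 0.1643.

0.1643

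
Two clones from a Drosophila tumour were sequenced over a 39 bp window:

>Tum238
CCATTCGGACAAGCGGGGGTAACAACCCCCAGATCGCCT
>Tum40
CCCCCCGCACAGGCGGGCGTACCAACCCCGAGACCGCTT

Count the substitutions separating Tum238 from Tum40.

10

Mismatches occur at site 3 (A/C), site 4 (T/C), site 5 (T/C), site 8 (G/C), site 12 (A/G), site 18 (G/C), site 22 (A/C), site 30 (C/G), site 34 (T/C), site 38 (C/T).
That gives 10 mismatches out of 39 aligned sites, so the Hamming distance is 10.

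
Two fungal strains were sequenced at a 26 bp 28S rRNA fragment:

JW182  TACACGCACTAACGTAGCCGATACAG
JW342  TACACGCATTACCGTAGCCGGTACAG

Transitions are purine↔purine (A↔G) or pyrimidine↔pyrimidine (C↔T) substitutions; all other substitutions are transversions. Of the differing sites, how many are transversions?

Differing sites — 9:C/T (Ti); 12:A/C (Tv); 21:A/G (Ti).
Of the 3 differences, 2 transitions and 1 transversion, so the answer is 1.

1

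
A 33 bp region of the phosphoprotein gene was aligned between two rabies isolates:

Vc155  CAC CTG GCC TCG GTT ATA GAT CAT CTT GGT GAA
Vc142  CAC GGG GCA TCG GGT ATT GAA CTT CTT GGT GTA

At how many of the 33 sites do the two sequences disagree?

8

The sequences differ at positions 4 (C/G), 5 (T/G), 9 (C/A), 14 (T/G), 18 (A/T), 21 (T/A), 23 (A/T), 32 (A/T).
That gives 8 mismatches out of 33 aligned sites, so the Hamming distance is 8.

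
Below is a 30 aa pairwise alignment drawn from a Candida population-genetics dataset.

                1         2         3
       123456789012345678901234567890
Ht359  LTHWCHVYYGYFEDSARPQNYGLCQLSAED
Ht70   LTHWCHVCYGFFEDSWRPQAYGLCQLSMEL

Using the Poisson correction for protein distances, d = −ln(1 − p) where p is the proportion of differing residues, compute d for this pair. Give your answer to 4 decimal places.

0.2231

Differing sites — 8:Y/C; 11:Y/F; 16:A/W; 20:N/A; 28:A/M; 30:D/L.
p = 6/30 = 0.200000.
d = −ln(1 − 0.200000) = −ln(0.800000) = 0.2231.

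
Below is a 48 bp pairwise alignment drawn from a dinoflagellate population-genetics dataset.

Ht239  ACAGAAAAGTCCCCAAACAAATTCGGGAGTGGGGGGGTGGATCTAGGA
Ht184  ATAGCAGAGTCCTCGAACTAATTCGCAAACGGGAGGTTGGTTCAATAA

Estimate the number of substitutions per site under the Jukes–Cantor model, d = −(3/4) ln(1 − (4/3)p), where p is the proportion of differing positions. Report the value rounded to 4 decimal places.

0.4408

The sequences differ at positions 2 (C/T), 5 (A/C), 7 (A/G), 13 (C/T), 15 (A/G), 19 (A/T), 26 (G/C), 27 (G/A), 29 (G/A), 30 (T/C), 34 (G/A), 37 (G/T), 41 (A/T), 44 (T/A), 46 (G/T), 47 (G/A).
p = 16/48 = 0.333333.
d = −0.75 · ln(1 − (4/3)·0.333333) = −0.75 · ln(0.555556) = −0.75 · (-0.587786) = 0.4408.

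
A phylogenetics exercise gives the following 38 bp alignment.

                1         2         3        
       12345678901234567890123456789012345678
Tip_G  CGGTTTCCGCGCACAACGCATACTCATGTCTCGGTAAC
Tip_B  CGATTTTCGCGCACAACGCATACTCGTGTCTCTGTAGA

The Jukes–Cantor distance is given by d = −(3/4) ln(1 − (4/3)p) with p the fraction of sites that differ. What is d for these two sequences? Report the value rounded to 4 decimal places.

Differing sites — 3:G/A; 7:C/T; 26:A/G; 33:G/T; 37:A/G; 38:C/A.
p = 6/38 = 0.157895.
d = −0.75 · ln(1 − (4/3)·0.157895) = −0.75 · ln(0.789473) = −0.75 · (-0.236390) = 0.1773.

0.1773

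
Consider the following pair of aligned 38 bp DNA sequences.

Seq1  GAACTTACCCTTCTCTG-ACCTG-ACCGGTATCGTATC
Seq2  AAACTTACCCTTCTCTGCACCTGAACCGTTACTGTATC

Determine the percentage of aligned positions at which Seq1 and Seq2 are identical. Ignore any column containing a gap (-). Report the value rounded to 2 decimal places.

Excluding the 2 gap columns leaves 36 comparable sites.
Differing sites — 1:G/A; 29:G/T; 32:T/C; 33:C/T.
32 of the 36 comparable sites match, so the percent identity is 32/36 × 100 = 88.89%.

88.89%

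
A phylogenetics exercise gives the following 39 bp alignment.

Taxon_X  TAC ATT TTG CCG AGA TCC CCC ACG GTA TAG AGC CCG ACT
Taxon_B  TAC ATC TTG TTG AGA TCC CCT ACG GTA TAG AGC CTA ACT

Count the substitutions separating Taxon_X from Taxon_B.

The sequences differ at positions 6 (T/C), 10 (C/T), 11 (C/T), 21 (C/T), 35 (C/T), 36 (G/A).
That gives 6 mismatches out of 39 aligned sites, so the Hamming distance is 6.

6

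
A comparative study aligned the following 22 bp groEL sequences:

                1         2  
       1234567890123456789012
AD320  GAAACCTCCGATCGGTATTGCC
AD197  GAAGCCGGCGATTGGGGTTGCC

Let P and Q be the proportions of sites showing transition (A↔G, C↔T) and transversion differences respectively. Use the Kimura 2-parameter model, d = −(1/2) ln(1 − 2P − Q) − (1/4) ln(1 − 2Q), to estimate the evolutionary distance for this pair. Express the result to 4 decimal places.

Mismatches occur at site 4 (A/G, transition), site 7 (T/G, transversion), site 8 (C/G, transversion), site 13 (C/T, transition), site 16 (T/G, transversion), site 17 (A/G, transition).
Of the 6 differences, 3 transitions and 3 transversions over 22 sites: P = 3/22 = 0.136364, Q = 3/22 = 0.136364.
d = −0.5·ln(0.590908) − 0.25·ln(0.727272) = −0.5·(-0.526095) − 0.25·(-0.318455) = 0.3427.

0.3427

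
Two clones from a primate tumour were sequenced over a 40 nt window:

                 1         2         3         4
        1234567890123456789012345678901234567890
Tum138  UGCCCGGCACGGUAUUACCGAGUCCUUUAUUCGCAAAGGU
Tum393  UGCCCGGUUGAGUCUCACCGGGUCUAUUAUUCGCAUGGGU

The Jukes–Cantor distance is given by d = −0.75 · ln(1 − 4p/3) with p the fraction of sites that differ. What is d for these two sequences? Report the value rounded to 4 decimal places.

The sequences differ at positions 8 (C/U), 9 (A/U), 10 (C/G), 11 (G/A), 14 (A/C), 16 (U/C), 21 (A/G), 25 (C/U), 26 (U/A), 36 (A/U), 37 (A/G).
p = 11/40 = 0.275000.
d = −0.75 · ln(1 − (4/3)·0.275000) = −0.75 · ln(0.633333) = −0.75 · (-0.456759) = 0.3426.

0.3426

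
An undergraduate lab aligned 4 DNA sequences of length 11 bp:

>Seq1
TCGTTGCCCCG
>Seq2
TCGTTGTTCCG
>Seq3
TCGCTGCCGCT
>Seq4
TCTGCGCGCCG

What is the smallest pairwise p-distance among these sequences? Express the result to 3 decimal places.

Pairwise Hamming distances:
  Seq1 vs Seq2: 2
  Seq1 vs Seq3: 3
  Seq1 vs Seq4: 4
  Seq2 vs Seq3: 5
  Seq2 vs Seq4: 5
  Seq3 vs Seq4: 6
The smallest is 2 mismatches, between Seq1 and Seq2; p = 2/11 = 0.182.

0.182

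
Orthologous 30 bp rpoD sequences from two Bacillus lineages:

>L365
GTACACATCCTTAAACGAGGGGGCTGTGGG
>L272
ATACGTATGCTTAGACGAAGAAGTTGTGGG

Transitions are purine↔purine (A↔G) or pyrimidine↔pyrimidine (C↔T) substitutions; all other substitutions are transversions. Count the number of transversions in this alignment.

Mismatches occur at site 1 (G↔A, transition), site 5 (A↔G, transition), site 6 (C↔T, transition), site 9 (C↔G, transversion), site 14 (A↔G, transition), site 19 (G↔A, transition), site 21 (G↔A, transition), site 22 (G↔A, transition), site 24 (C↔T, transition).
Of the 9 differences, 8 transitions and 1 transversion, so the answer is 1.

1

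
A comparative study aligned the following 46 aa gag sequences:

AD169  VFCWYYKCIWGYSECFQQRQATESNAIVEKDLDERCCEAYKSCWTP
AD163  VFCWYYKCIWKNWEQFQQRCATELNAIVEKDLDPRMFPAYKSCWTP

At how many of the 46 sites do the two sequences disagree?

10

Mismatches occur at site 11 (G→K), site 12 (Y→N), site 13 (S→W), site 15 (C→Q), site 20 (Q→C), site 24 (S→L), site 34 (E→P), site 36 (C→M), site 37 (C→F), site 38 (E→P).
That gives 10 mismatches out of 46 aligned sites, so the Hamming distance is 10.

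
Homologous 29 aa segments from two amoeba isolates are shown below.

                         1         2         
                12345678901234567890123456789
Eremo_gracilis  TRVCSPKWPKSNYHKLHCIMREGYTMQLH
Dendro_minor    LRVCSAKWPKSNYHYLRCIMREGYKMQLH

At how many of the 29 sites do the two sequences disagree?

5

The sequences differ at positions 1 (T/L), 6 (P/A), 15 (K/Y), 17 (H/R), 25 (T/K).
That gives 5 mismatches out of 29 aligned sites, so the Hamming distance is 5.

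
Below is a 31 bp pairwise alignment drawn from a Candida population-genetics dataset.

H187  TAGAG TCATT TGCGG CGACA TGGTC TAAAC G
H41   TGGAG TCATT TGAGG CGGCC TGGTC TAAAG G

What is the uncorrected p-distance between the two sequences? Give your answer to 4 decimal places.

Differing sites — 2:A/G; 13:C/A; 18:A/G; 20:A/C; 30:C/G.
There are 5 differences over 31 sites, so p = 5/31 = 0.1613.

0.1613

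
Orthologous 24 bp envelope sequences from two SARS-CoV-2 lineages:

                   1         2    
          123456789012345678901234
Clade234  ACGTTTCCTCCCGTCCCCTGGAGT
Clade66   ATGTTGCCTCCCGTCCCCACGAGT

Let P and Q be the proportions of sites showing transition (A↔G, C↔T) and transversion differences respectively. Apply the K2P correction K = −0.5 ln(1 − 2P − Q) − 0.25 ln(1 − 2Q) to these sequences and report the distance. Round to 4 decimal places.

Mismatches occur at site 2 (C/T, transition), site 6 (T/G, transversion), site 19 (T/A, transversion), site 20 (G/C, transversion).
Of the 4 differences, 1 transition and 3 transversions over 24 sites: P = 1/24 = 0.041667, Q = 3/24 = 0.125000.
d = −0.5·ln(0.791666) − 0.25·ln(0.750000) = −0.5·(-0.233616) − 0.25·(-0.287682) = 0.1887.

0.1887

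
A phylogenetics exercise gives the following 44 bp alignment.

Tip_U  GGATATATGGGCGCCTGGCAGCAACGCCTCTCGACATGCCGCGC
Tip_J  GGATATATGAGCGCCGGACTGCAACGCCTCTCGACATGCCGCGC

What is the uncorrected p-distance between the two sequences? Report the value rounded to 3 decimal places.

Mismatches occur at site 10 (G→A), site 16 (T→G), site 18 (G→A), site 20 (A→T).
There are 4 differences over 44 sites, so p = 4/44 = 0.091.

0.091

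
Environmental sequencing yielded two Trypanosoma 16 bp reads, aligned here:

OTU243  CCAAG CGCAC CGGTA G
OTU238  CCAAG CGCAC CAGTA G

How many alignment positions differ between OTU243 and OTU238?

The sequences differ at position 12 (G/A).
That gives 1 mismatch out of 16 aligned sites, so the Hamming distance is 1.

1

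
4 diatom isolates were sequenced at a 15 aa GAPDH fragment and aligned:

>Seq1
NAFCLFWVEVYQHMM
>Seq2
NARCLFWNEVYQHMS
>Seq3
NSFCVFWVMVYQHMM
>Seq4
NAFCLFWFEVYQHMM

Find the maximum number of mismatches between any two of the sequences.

6

Pairwise Hamming distances:
  Seq1 vs Seq2: 3
  Seq1 vs Seq3: 3
  Seq1 vs Seq4: 1
  Seq2 vs Seq3: 6
  Seq2 vs Seq4: 3
  Seq3 vs Seq4: 4
The largest is 6, between Seq2 and Seq3.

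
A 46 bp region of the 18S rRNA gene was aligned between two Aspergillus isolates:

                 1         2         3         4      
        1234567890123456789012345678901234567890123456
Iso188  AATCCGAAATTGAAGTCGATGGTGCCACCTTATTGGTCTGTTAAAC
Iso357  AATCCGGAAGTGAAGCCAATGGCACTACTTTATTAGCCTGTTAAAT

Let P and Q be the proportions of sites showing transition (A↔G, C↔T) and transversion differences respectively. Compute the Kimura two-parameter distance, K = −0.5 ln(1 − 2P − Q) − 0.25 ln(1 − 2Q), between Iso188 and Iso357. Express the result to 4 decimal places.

0.3160

The sequences differ at positions 7 (A/G, transition), 10 (T/G, transversion), 16 (T/C, transition), 18 (G/A, transition), 23 (T/C, transition), 24 (G/A, transition), 26 (C/T, transition), 29 (C/T, transition), 35 (G/A, transition), 37 (T/C, transition), 46 (C/T, transition).
Of the 11 differences, 10 transitions and 1 transversion over 46 sites: P = 10/46 = 0.217391, Q = 1/46 = 0.021739.
d = −0.5·ln(0.543479) − 0.25·ln(0.956522) = −0.5·(-0.609764) − 0.25·(-0.044451) = 0.3160.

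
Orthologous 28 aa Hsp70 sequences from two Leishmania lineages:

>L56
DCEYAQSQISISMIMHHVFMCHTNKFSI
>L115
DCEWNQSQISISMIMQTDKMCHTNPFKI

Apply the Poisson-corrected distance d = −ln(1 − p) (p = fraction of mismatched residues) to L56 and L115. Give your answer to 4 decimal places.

0.3365

Differing sites — 4:Y/W; 5:A/N; 16:H/Q; 17:H/T; 18:V/D; 19:F/K; 25:K/P; 27:S/K.
p = 8/28 = 0.285714.
d = −ln(1 − 0.285714) = −ln(0.714286) = 0.3365.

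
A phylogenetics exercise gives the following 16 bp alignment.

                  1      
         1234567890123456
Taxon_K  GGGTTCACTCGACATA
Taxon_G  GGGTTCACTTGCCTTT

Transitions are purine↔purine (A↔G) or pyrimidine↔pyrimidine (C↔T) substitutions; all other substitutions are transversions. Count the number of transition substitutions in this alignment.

1

Mismatches occur at site 10 (C/T, transition), site 12 (A/C, transversion), site 14 (A/T, transversion), site 16 (A/T, transversion).
Of the 4 differences, 1 transition and 3 transversions, so the answer is 1.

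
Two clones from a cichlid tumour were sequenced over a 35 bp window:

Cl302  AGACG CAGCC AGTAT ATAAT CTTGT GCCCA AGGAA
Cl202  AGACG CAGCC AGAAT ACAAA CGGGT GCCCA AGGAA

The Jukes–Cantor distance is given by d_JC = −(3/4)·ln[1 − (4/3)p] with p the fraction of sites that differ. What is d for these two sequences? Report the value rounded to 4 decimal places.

Differing sites — 13:T/A; 17:T/C; 20:T/A; 22:T/G; 23:T/G.
p = 5/35 = 0.142857.
d = −0.75 · ln(1 − (4/3)·0.142857) = −0.75 · ln(0.809524) = −0.75 · (-0.211309) = 0.1585.

0.1585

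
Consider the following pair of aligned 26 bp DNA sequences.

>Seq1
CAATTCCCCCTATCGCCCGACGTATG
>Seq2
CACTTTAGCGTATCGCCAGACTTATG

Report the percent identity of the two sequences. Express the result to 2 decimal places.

Mismatches occur at site 3 (A/C), site 6 (C/T), site 7 (C/A), site 8 (C/G), site 10 (C/G), site 18 (C/A), site 22 (G/T).
19 of the 26 sites match, so the percent identity is 19/26 × 100 = 73.08%.

73.08%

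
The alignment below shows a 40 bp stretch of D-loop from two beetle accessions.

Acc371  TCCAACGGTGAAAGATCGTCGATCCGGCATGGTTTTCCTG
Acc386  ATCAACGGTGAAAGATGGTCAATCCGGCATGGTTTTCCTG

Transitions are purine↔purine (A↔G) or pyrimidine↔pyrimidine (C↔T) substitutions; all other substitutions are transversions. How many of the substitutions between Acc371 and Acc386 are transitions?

Mismatches occur at site 1 (T↔A, transversion), site 2 (C↔T, transition), site 17 (C↔G, transversion), site 21 (G↔A, transition).
Of the 4 differences, 2 transitions and 2 transversions, so the answer is 2.

2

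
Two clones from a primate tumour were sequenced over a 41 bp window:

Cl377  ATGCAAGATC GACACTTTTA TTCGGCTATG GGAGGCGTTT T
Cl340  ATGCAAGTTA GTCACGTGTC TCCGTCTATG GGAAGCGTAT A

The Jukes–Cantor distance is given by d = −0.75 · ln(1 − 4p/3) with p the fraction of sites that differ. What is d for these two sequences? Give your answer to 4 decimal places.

Differing sites — 8:A/T; 10:C/A; 12:A/T; 16:T/G; 18:T/G; 20:A/C; 22:T/C; 25:G/T; 34:G/A; 39:T/A; 41:T/A.
p = 11/41 = 0.268293.
d = −0.75 · ln(1 − (4/3)·0.268293) = −0.75 · ln(0.642276) = −0.75 · (-0.442737) = 0.3321.

0.3321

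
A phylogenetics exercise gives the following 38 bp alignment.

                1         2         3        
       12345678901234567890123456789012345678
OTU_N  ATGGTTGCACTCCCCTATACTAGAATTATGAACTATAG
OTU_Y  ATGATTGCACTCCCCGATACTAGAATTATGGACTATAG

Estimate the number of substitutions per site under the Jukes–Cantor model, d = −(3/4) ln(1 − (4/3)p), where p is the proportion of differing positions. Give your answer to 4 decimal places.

Mismatches occur at site 4 (G↔A), site 16 (T↔G), site 31 (A↔G).
p = 3/38 = 0.078947.
d = −0.75 · ln(1 − (4/3)·0.078947) = −0.75 · ln(0.894737) = −0.75 · (-0.111225) = 0.0834.

0.0834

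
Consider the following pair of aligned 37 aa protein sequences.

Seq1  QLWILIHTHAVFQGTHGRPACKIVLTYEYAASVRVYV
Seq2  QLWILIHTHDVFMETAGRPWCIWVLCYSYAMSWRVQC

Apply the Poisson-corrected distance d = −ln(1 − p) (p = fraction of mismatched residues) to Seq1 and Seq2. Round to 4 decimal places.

Differing sites — 10:A/D; 13:Q/M; 14:G/E; 16:H/A; 20:A/W; 22:K/I; 23:I/W; 26:T/C; 28:E/S; 31:A/M; 33:V/W; 36:Y/Q; 37:V/C.
p = 13/37 = 0.351351.
d = −ln(1 − 0.351351) = −ln(0.648649) = 0.4329.

0.4329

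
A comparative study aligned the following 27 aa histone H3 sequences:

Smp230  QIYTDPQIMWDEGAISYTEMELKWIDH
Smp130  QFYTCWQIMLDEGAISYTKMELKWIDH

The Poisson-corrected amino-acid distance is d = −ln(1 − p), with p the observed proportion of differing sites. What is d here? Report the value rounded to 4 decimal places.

Differing sites — 2:I/F; 5:D/C; 6:P/W; 10:W/L; 19:E/K.
p = 5/27 = 0.185185.
d = −ln(1 − 0.185185) = −ln(0.814815) = 0.2048.

0.2048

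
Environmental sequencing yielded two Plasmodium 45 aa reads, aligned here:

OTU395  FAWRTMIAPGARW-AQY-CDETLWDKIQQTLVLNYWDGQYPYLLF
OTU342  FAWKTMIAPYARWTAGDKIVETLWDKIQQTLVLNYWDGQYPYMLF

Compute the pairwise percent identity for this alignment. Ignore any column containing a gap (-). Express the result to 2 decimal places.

Excluding the 2 gap columns leaves 43 comparable sites.
Differing sites — 4:R/K; 10:G/Y; 16:Q/G; 17:Y/D; 19:C/I; 20:D/V; 43:L/M.
36 of the 43 comparable sites match, so the percent identity is 36/43 × 100 = 83.72%.

83.72%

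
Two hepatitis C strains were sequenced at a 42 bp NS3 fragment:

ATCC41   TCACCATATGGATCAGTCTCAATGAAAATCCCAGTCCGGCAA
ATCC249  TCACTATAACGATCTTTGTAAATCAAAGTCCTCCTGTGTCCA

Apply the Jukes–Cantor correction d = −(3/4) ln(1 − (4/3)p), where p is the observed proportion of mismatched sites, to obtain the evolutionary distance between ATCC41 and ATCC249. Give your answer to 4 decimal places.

0.5319

Differing sites — 5:C/T; 9:T/A; 10:G/C; 15:A/T; 16:G/T; 18:C/G; 20:C/A; 24:G/C; 28:A/G; 32:C/T; 33:A/C; 34:G/C; 36:C/G; 37:C/T; 39:G/T; 41:A/C.
p = 16/42 = 0.380952.
d = −0.75 · ln(1 − (4/3)·0.380952) = −0.75 · ln(0.492064) = −0.75 · (-0.709146) = 0.5319.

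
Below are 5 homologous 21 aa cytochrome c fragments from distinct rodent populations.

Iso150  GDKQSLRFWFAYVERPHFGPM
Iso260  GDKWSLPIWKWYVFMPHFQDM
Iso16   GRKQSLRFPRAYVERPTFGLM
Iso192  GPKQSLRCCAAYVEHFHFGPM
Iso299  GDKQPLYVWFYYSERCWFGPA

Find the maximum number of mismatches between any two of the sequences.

14

Pairwise Hamming distances:
  Iso150 vs Iso260: 9
  Iso150 vs Iso16: 5
  Iso150 vs Iso192: 6
  Iso150 vs Iso299: 8
  Iso260 vs Iso16: 12
  Iso260 vs Iso192: 12
  Iso260 vs Iso299: 14
  Iso16 vs Iso192: 8
  Iso16 vs Iso299: 12
  Iso192 vs Iso299: 12
The largest is 14, between Iso260 and Iso299.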